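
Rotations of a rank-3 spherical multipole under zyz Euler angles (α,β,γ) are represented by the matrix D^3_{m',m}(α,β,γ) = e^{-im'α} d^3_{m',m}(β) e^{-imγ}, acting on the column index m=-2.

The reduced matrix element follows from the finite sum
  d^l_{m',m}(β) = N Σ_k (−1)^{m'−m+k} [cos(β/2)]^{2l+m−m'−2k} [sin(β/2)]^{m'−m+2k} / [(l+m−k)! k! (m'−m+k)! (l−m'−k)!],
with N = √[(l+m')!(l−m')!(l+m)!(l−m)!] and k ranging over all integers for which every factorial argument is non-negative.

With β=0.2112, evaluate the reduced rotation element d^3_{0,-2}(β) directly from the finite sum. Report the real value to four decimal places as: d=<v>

d^3_{0,-2}(β=0.2112) via the finite sum:
Half-angle: c=0.994429, s=0.105404. N=√(6·6·1·120)=65.726707
Admissible k: 0..1 (factorial args all ≥0)
  k=0: (−1)^2·65.7267/(12)·0.9944^4·0.1054^2 = +0.059507
  k=1: (−1)^3·65.7267/(12)·0.9944^2·0.1054^4 = -0.000669
d^3_{0,-2}(0.2112) = +0.059507 -0.000669 = +0.058839

d=0.0588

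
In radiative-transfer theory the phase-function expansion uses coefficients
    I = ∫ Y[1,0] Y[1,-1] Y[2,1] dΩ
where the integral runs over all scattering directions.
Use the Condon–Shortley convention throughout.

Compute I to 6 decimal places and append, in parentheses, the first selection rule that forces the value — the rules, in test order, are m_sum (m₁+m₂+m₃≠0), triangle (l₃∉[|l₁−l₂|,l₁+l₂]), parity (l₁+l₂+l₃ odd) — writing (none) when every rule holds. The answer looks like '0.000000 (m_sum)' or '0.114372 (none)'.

Rules hold: Σm=0, L=4 even, 0≤2≤2.
N = 3·3·5 = 45
Δ = 0!·2!·2!/5! = 1/30
Racah Σ t=0..0: t=0:+1/1 = 1/1
⇒ 3j(1 1 2; 0 0 0)² = 2/15, sgn +1
Racah Σ t=0..0: t=0:+1/2 = 1/2
⇒ 3j(1 1 2; 0 -1 1)² = 1/10, sgn -1
4πI² = N·(3j₀)²·(3jₘ)² = 3/5
I = -1·√(0.6/4π) = -0.21850969
No selection rule forces the value: the integral is nonzero (none).

-0.218510 (none)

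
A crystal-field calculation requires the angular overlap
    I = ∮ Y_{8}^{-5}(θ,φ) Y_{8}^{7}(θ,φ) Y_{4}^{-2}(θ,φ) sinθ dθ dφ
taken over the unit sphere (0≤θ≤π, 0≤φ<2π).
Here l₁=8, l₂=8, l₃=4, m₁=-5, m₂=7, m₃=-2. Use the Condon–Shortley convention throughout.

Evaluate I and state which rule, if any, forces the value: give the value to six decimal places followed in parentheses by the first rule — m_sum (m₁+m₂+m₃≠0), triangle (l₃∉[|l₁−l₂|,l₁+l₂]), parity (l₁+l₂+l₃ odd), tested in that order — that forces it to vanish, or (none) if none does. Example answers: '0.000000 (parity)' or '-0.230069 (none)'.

Rules hold: Σm=0, L=20 even, 0≤4≤16.
N = 17·17·9 = 2601
Δ = 12!·4!·4!/21! = 1/185175900
Racah Σ t=4..8: t=4:+1/557383680 t=5:−1/21772800 t=6:+1/8294400 t=7:−1/21772800 t=8:+1/557383680 = 1/30965760
⇒ 3j(8 8 4; 0 0 0)² = 36/4199, sgn +1
Racah Σ t=11..12: t=11:−1/3832012800 t=12:+1/17244057600 = -1/4926873600
⇒ 3j(8 8 4; -5 7 -2)² = 91/5814, sgn -1
4πI² = N·(3j₀)²·(3jₘ)² = 126/361
I = -1·√(0.34903/4π) = -0.16665822
No selection rule forces the value: the integral is nonzero (none).

-0.166658 (none)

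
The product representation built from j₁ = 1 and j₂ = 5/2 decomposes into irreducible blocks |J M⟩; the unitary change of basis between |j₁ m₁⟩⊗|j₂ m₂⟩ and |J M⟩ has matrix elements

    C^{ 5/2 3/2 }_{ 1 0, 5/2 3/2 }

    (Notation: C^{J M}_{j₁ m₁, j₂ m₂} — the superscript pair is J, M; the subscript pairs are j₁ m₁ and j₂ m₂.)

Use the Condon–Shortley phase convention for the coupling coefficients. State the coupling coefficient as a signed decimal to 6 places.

triangle: 1!·1!·4!/7! = 24/5040
(j±m)!: 1!·1!·4!·1!·4!·1! = 576
prefactor² = (2J+1)·Δ·N² = 576/35
  k=0: +1/(0!·1!·1!·4!·0!·0!) = 1/24
  k=1: −1/(1!·0!·0!·3!·1!·1!) = -1/6
Σ = -1/8  ⇒  CG² = 576/35·(-1/8)² = 9/35
CG = −√(9/35) = -0.507093

-0.507093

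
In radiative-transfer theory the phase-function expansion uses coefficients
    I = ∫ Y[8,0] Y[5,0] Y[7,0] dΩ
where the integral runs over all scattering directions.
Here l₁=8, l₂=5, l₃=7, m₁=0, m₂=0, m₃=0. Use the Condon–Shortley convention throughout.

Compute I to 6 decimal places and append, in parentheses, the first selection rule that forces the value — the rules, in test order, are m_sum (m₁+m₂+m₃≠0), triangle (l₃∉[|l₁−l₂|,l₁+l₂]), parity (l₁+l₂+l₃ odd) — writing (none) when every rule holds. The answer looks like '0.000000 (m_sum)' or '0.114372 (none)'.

Rules hold: Σm=0, L=20 even, 3≤7≤13.
N = 17·11·15 = 2805
Δ = 6!·10!·4!/21! = 1/814773960
Racah Σ t=1..5: t=1:−1/87091200 t=2:+1/4976640 t=3:−1/2073600 t=4:+1/4976640 t=5:−1/87091200 = -1/9676800
⇒ 3j(8 5 7; 0 0 0)² = 360/46189, sgn +1
(m-triple is (0,0,0) — same symbol as above.)
4πI² = N·(3j₀)²·(3jₘ)² = 1944000/11408683
I = +1·√(0.170397/4π) = 0.11644623
No selection rule forces the value: the integral is nonzero (none).

0.116446 (none)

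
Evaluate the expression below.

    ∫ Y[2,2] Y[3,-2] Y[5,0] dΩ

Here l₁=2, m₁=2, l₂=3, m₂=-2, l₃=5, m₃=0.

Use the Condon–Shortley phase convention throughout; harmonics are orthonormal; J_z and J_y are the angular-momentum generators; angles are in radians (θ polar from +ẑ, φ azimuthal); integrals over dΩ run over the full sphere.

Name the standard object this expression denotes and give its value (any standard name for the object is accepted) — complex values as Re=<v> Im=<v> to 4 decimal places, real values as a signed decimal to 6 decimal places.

Gaunt coefficient, +0.053579

This is a Gaunt coefficient — the integral of a triple product of spherical harmonics over the sphere.
m-sum 0 ✓  L=10 even ✓  1≤5≤5 ✓
Π(2lᵢ+1) = 5×7×11 = 385
triangle coeff Δ(2,3,5) = 1/2310
Σ_t [0,0]: t=0:+1/144 = 1/144
(3j)²=10/231 [(2 3 5; 0 0 0)], sign=-1
Σ_t [0,0]: t=0:+1/2880 = 1/2880
(3j)²=1/462 [(2 3 5; 2 -2 0)], sign=-1
⇒ 4πI² = 25/693
I = (+1)√(25/693/(4π)) = 0.05357948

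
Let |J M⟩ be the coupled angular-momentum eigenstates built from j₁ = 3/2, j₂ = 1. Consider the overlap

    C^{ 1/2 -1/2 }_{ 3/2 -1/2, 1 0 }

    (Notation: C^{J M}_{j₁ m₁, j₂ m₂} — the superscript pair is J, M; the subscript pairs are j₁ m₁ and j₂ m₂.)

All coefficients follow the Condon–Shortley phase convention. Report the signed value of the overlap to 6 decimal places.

-0.577350

triangle: 2!*1!*0!/4! = 2/24
(j±m)!: 1!*2!*1!*1!*0!*1! = 2
prefactor² = (2J+1)*Δ*N² = 1/3
  k=1: −1/(1!*1!*1!*0!*0!*0!) = -1
Σ = -1  ⇒  CG² = 1/3*(-1)² = 1/3
CG = −√(1/3) = -0.577350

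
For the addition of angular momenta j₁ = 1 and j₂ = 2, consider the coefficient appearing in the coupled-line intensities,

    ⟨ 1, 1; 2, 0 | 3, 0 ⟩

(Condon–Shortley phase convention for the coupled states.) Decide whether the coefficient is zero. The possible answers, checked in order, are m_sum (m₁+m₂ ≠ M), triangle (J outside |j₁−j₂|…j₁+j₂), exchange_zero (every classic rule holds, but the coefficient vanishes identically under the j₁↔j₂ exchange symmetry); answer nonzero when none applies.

m-sum: m₁+m₂ = 1+0 = 1, M = 0  ✗ ⇒ coefficient is 0

m_sum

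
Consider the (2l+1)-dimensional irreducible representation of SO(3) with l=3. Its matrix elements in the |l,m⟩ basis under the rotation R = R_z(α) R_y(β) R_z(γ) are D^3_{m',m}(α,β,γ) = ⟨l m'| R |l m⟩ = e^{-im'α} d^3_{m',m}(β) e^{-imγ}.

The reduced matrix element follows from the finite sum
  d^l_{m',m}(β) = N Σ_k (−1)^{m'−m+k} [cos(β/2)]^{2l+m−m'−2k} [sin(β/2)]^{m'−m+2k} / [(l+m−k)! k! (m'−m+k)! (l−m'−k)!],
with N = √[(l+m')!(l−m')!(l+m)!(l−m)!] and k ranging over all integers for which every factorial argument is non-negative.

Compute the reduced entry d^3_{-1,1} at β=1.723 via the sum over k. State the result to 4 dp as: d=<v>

d^3_{-1,1}(β=1.7230) via the finite sum:
c=cos(1.723000/2)=0.651300, s=sin(1.723000/2)=0.758820; N=√[2·24·24·2]=48.000000
k: max(0,(1)−(-1))=2 … min(3+(1),3−(-1))=4
  k=2: (−1)^0·48.0000/(8)·0.6513^4·0.7588^2 = +0.621661
  k=3: (−1)^1·48.0000/(6)·0.6513^2·0.7588^4 = -1.125144
  k=4: (−1)^2·48.0000/(48)·0.6513^0·0.7588^6 = +0.190912
d^3_{-1,1}(1.7230) = +0.621661 -1.125144 +0.190912 = -0.312571

d=-0.3126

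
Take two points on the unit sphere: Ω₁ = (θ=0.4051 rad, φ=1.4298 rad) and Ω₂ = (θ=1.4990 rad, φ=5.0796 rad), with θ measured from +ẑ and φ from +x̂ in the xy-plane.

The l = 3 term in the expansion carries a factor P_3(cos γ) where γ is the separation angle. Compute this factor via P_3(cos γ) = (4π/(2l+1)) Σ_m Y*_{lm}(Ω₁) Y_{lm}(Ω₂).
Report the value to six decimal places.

0.362815

Expand P_3 via completeness: Σ_{m} conj(Y_{3,m}) at Ω₁ times Y_{3,m} at Ω₂ —
  m=-3: (-0.01048 - 0.02329j) × (-0.36927 - 0.18719j) = -0.00049 + 0.01056j  (running Σ = -0.00049 + 0.01056j)
  m=-2: (-0.14013 + 0.04060j) × (-0.05413 + 0.04888j) = 0.00560 - 0.00905j  (running Σ = 0.00511 + 0.00152j)
  m=-1: (0.05770 + 0.40648j) × (-0.11275 - 0.29312j) = 0.11264 - 0.06274j  (running Σ = 0.11776 - 0.06123j)
  m=0: (0.41959 + 0.00000j) × (-0.07962 + 0.00000j) = -0.03341 + 0.00000j  (running Σ = 0.08435 - 0.06123j)
  m=1: (-0.05770 + 0.40648j) × (0.11275 - 0.29312j) = 0.11264 + 0.06274j  (running Σ = 0.19699 + 0.00152j)
  m=2: (-0.14013 - 0.04060j) × (-0.05413 - 0.04888j) = 0.00560 + 0.00905j  (running Σ = 0.20259 + 0.01056j)
  m=3: (0.01048 - 0.02329j) × (0.36927 - 0.18719j) = -0.00049 - 0.01056j  (running Σ = 0.20210 - 0.00000j)
Total Σ_m = 0.20210 - 0.00000j. Multiply by 1.795196: 0.36281 - 0.00000j. P_3(cos γ) = 0.362815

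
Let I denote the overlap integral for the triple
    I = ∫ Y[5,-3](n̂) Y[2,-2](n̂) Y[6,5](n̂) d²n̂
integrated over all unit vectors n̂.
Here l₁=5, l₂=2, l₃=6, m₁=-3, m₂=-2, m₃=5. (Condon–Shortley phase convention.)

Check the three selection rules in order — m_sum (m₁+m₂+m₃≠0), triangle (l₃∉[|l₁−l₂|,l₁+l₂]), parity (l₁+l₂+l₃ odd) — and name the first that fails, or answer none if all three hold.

parity

m₁+m₂+m₃ = -3 − 2 + 5 = 0  ✓
triangle: |5−2|=3 ≤ l₃=6 ≤ 5+2=7  ✓
parity: l₁+l₂+l₃ = 13 is odd  ✗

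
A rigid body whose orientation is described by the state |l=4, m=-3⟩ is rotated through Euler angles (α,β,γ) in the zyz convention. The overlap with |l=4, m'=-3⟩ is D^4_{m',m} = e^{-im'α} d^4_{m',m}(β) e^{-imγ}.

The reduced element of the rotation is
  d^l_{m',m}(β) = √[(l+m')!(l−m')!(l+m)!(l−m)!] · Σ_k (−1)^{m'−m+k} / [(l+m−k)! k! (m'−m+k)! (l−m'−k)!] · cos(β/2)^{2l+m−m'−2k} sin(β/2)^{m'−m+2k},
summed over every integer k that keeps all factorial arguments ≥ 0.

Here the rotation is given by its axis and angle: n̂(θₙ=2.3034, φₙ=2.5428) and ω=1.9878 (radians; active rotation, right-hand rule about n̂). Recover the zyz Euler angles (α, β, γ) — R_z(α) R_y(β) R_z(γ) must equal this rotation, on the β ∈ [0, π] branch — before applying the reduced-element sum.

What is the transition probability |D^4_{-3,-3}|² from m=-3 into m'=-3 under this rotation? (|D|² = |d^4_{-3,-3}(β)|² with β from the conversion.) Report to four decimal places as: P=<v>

Axis–angle → zyz. n̂ = (sinθₙcosφₙ, sinθₙsinφₙ, cosθₙ) = (-0.614090, +0.419034, -0.668808), ω = 1.9878.
R = I cosω + sinω [n̂]ₓ + (1−cosω) n̂n̂ᵀ gives
  R = [+0.124821, +0.249948, +0.960180; -0.973042, -0.158315, +0.167705; +0.193929, -0.955229, +0.223449]
β = atan2(√(R₁₃²+R₂₃²), R₃₃) = 1.345445; α = atan2(R₂₃, R₁₃) mod 2π = 0.172915; γ = atan2(R₃₂, −R₃₁) mod 2π = 4.512093
D^4_{-3,-3}(0.1729,1.3454,4.5121) = e^{-i·-3·0.1729}·d^4_{-3,-3}(1.3454)·e^{-i·-3·4.5121}. Compute d first:
With c≡cos(β/2)=0.782128 and s≡sin(β/2)=0.623118, N=[1·5040·1·5040]^{1/2}=5040.000000
k: max(0,(-3)−(-3))=0 … min(4+(-3),4−(-3))=1
  k=0: (−1)^0·5040.0000/(5040)·0.7821^8·0.6231^0 = +0.140031
  k=1: (−1)^1·5040.0000/(720)·0.7821^6·0.6231^2 = -0.622165
d^4_{-3,-3}(1.3454) = +0.140031 -0.622165 = -0.482134
|D^4_{-3,-3}|² = |d^4_{-3,-3}(β)|² = (-0.482134)² = 0.232453 (the z-rotation phases have unit modulus)

P=0.2325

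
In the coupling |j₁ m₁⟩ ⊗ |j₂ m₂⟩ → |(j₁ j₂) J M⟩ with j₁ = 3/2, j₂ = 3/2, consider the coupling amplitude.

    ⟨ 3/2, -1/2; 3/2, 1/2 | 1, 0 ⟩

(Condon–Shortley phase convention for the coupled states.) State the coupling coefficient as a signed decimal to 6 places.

-0.223607

j₁+j₂−J=2  J+j₁−j₂=1  J−j₁+j₂=1  j₁+j₂+J+1=5
(j₁±m₁, j₂±m₂, J±M) = (1,2,2,1,1,1)
P² = 1/5
sum k=1..2:
  [1] −1/1 = -1
  [2] +1/2 = 1/2
S = -1/2
C² = P²·S² = 1/20 ; C = -0.223607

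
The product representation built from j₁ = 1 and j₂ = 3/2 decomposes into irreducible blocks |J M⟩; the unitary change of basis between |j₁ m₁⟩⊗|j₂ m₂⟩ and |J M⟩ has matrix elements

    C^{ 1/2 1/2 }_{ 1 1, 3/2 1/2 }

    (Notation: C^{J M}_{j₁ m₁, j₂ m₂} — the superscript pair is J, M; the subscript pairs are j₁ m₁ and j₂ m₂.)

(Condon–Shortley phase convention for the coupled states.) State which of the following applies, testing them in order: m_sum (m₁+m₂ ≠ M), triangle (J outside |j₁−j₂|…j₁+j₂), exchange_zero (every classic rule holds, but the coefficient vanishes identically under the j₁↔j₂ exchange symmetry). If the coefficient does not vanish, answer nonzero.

m-sum: m₁+m₂ = 1+1/2 = 3/2, M = 1/2  ✗ ⇒ coefficient is 0

m_sum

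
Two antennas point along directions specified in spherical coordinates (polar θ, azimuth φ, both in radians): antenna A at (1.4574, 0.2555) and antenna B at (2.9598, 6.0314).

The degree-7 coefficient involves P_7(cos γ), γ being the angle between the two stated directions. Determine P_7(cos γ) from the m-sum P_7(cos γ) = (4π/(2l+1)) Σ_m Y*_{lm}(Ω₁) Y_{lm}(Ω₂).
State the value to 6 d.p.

Summing Y*_{l m}(θ₁,φ₁)·Y_{l m}(θ₂,φ₂) over m ∈ [−7, 7]; prefactor 4π/(2·7+1) = 0.837758:
  m=-7: Y*=-0.103240+0.466705i  Y=-0.000001+0.000003i  product -0.000001-0.000001i
  m=-6: Y*=+0.007696+0.203534i  Y=-0.000004-0.000064i  product +0.000013-0.000001i
  m=-5: Y*=-0.085622-0.283511i  Y=+0.000252+0.000781i  product +0.000200-0.000138i
  m=-4: Y*=-0.119621-0.195634i  Y=-0.003945-0.006241i  product -0.000749+0.001518i
  m=-3: Y*=+0.170281+0.163964i  Y=+0.034728+0.032701i  product +0.000552+0.011262i
  m=-2: Y*=+0.207556+0.116371i  Y=-0.186789-0.102911i  product -0.026793-0.043096i
  m=-1: Y*=-0.205809-0.053759i  Y=+0.567143+0.145894i  product -0.108880-0.060516i
  m=+0: Y*=-0.240139-0.000000i  Y=-0.642003+0.000000i  product +0.154170+0.000000i
  m=+1: Y*=+0.205809-0.053759i  Y=-0.567143+0.145894i  product -0.108880+0.060516i
  m=+2: Y*=+0.207556-0.116371i  Y=-0.186789+0.102911i  product -0.026793+0.043096i
  m=+3: Y*=-0.170281+0.163964i  Y=-0.034728+0.032701i  product +0.000552-0.011262i
  m=+4: Y*=-0.119621+0.195634i  Y=-0.003945+0.006241i  product -0.000749-0.001518i
  m=+5: Y*=+0.085622-0.283511i  Y=-0.000252+0.000781i  product +0.000200+0.000138i
  m=+6: Y*=+0.007696-0.203534i  Y=-0.000004+0.000064i  product +0.000013+0.000001i
  m=+7: Y*=+0.103240+0.466705i  Y=+0.000001+0.000003i  product -0.000001+0.000001i
Total Σ_m = -0.117149-0.000000i. Multiply by 0.837758: -0.098142-0.000000i. P_7(cos γ) = -0.098142

-0.098142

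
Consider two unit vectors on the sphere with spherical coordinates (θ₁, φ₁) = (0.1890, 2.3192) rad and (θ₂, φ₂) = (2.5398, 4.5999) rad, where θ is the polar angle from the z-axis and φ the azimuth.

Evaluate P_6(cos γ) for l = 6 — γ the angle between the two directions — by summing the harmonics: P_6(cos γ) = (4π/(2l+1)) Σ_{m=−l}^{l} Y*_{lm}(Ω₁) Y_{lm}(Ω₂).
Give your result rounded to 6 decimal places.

-0.335845

Addition theorem: P_6(cos γ) = (4π/13) Σ_m Y*_{lm}(Ω₁) Y_{lm}(Ω₂), m = −6…6:
  term(m=-6) = +0.000000-0.000000i   from Y*(Ω₁)=+0.000005+0.000021i, Y(Ω₂)=-0.012416-0.009937i
  term(m=-5) = -0.000012-0.000028i   from Y*(Ω₁)=+0.000217-0.000317i, Y(Ω₂)=+0.042775-0.067858i
  term(m=-4) = -0.000968-0.000302i   from Y*(Ω₁)=-0.004226+0.000630i, Y(Ω₂)=+0.213658+0.103197i
  term(m=-3) = -0.011936+0.007465i   from Y*(Ω₁)=+0.025225+0.020167i, Y(Ω₂)=-0.144336+0.411343i
  term(m=-2) = -0.010374+0.068184i   from Y*(Ω₁)=-0.012192-0.164484i, Y(Ω₂)=-0.407616-0.093284i
  term(m=-1) = -0.009554-0.011117i   from Y*(Ω₁)=-0.350239+0.377161i, Y(Ω₂)=-0.003197+0.028299i
  term(m=+0) = -0.281747+0.000000i   from Y*(Ω₁)=+0.669434-0.000000i, Y(Ω₂)=-0.420873+0.000000i
  term(m=+1) = -0.009554+0.011117i   from Y*(Ω₁)=+0.350239+0.377161i, Y(Ω₂)=+0.003197+0.028299i
  term(m=+2) = -0.010374-0.068184i   from Y*(Ω₁)=-0.012192+0.164484i, Y(Ω₂)=-0.407616+0.093284i
  term(m=+3) = -0.011936-0.007465i   from Y*(Ω₁)=-0.025225+0.020167i, Y(Ω₂)=+0.144336+0.411343i
  term(m=+4) = -0.000968+0.000302i   from Y*(Ω₁)=-0.004226-0.000630i, Y(Ω₂)=+0.213658-0.103197i
  term(m=+5) = -0.000012+0.000028i   from Y*(Ω₁)=-0.000217-0.000317i, Y(Ω₂)=-0.042775-0.067858i
  term(m=+6) = +0.000000+0.000000i   from Y*(Ω₁)=+0.000005-0.000021i, Y(Ω₂)=-0.012416+0.009937i
Σ over m = -0.347434-0.000000i; ×(4π/13) → -0.335845-0.000000i. Real part: -0.335845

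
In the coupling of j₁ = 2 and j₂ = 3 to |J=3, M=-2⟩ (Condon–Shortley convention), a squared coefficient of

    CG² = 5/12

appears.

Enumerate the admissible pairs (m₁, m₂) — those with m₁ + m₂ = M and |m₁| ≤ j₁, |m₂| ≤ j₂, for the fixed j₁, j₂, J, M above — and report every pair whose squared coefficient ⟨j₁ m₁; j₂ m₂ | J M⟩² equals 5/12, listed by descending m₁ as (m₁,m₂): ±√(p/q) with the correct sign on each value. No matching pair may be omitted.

(1,-3): +√(5/12)

Admissible pairs with m₁+m₂ = M = -2: (-2,0), (-1,-1), (0,-2), (1,-3)
  (m₁,m₂)=(1,-3): CG² = 5/12, CG = +√(5/12)   ← matches the target
  (m₁,m₂)=(0,-2): CG² = 0/1, CG = 0
  (m₁,m₂)=(-1,-1): CG² = 1/4, CG = −√(1/4)
  (m₁,m₂)=(-2,0): CG² = 1/3, CG = +√(1/3)
Pairs with CG² = 5/12: (1,-3): +√(5/12)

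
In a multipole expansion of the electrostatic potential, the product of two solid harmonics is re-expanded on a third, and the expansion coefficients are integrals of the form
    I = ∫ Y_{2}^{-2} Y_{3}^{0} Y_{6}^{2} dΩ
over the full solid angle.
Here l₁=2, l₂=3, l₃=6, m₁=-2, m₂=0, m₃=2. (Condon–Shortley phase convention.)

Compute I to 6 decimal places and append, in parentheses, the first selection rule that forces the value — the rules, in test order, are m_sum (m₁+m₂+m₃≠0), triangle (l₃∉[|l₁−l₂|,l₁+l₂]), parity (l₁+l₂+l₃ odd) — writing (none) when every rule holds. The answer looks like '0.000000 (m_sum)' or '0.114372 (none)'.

l₃=6 ∉ [1,5] — triangle fails ⇒ I = 0

0.000000 (triangle)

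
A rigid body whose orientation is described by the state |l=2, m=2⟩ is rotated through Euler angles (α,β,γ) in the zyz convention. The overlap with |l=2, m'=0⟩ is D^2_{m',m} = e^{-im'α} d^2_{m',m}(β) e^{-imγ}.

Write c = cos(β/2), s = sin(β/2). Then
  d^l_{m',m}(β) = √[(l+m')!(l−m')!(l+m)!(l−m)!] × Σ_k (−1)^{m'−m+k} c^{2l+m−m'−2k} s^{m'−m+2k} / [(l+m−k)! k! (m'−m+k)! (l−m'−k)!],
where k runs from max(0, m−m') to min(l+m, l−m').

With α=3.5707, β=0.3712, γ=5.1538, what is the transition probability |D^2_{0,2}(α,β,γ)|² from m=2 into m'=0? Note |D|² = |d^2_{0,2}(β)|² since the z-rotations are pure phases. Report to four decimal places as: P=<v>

P=0.0065

First d^2_{0,2}(β=0.3712), then the phase factors e^{-i(0)α} and e^{-i(2)γ}:
c=cos(0.371200/2)=0.982826, s=sin(0.371200/2)=0.184536; N=√[2·2·24·1]=9.797959
Admissible k: 2..2 (factorial args all ≥0)
  k=2: (−1)^0·9.7980/(4)·0.9828^2·0.1845^2 = +0.080573
d^2_{0,2}(0.3712) = +0.080573
|D^2_{0,2}|² = |d^2_{0,2}(β)|² = (+0.080573)² = 0.006492 (the z-rotation phases have unit modulus)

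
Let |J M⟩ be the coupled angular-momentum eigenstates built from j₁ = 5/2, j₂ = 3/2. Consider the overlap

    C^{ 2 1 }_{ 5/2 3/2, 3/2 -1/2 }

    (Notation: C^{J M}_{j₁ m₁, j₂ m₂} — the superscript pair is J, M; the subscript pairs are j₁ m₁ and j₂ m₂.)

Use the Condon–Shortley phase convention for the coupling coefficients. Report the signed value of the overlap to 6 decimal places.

triangle: 2!*3!*1!/7! = 12/5040
(j±m)!: 4!*1!*1!*2!*3!*1! = 288
prefactor² = (2J+1)*Δ*N² = 24/7
  k=0: +1/(0!*2!*1!*1!*2!*0!) = 1/4
  k=1: −1/(1!*1!*0!*0!*3!*1!) = -1/6
Σ = 1/12  ⇒  CG² = 24/7*(1/12)² = 1/42
CG = +√(1/42) = +0.154303

+√(1/42) = +0.154303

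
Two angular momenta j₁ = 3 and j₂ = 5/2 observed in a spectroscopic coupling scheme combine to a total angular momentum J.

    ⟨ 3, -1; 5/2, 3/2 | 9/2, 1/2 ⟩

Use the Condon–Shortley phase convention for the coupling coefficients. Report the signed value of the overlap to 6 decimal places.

−√(35/99) ≈ -0.594588

triangle: 1!*5!*4!/11! = 2880/39916800
(j±m)!: 2!*4!*4!*1!*5!*4! = 3317760
prefactor² = (2J+1)*Δ*N² = 184320/77
  k=0: +1/(0!*1!*4!*4!*1!*0!) = 1/576
  k=1: −1/(1!*0!*3!*3!*2!*1!) = -1/72
Σ = -7/576  ⇒  CG² = 184320/77*(-7/576)² = 35/99
CG = −√(35/99) = -0.594588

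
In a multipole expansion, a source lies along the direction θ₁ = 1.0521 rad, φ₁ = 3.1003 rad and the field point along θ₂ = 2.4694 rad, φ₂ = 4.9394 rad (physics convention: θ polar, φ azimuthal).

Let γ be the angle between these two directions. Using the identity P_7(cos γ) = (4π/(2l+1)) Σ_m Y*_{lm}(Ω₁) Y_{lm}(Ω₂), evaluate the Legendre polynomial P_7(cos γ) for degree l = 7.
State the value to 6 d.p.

Term-by-term m-sum for l=7 (normalisation 4π/15 = 0.837758):
  m=-7: (-0.178597+0.053111i) × (-0.018151+0.000332i) = +0.003224-0.001023i  (running Σ = +0.003224-0.001023i)
  m=-6: (+0.385815-0.097593i) × (+0.017687-0.083500i) = -0.001325-0.033942i  (running Σ = +0.001899-0.034965i)
  m=-5: (-0.389449+0.081569i) × (+0.216739+0.100911i) = -0.092640-0.021621i  (running Σ = -0.090741-0.056585i)
  m=-4: (+0.039800-0.006634i) × (-0.263440+0.337517i) = -0.008246+0.015181i  (running Σ = -0.098987-0.041404i)
  m=-3: (+0.329590-0.041039i) × (-0.272362-0.336095i) = -0.103561-0.099596i  (running Σ = -0.202548-0.141000i)
  m=-2: (-0.198049+0.016393i) × (+0.053559-0.026138i) = -0.010179+0.006055i  (running Σ = -0.212727-0.134946i)
  m=-1: (-0.257629+0.010644i) × (-0.084513-0.365870i) = +0.025667+0.093359i  (running Σ = -0.187059-0.041587i)
  m=0: (+0.234483-0.000000i) × (+0.184628+0.000000i) = +0.043292+0.000000i  (running Σ = -0.143767-0.041587i)
  m=1: (+0.257629+0.010644i) × (+0.084513-0.365870i) = +0.025667-0.093359i  (running Σ = -0.118100-0.134946i)
  m=2: (-0.198049-0.016393i) × (+0.053559+0.026138i) = -0.010179-0.006055i  (running Σ = -0.128279-0.141000i)
  m=3: (-0.329590-0.041039i) × (+0.272362-0.336095i) = -0.103561+0.099596i  (running Σ = -0.231839-0.041404i)
  m=4: (+0.039800+0.006634i) × (-0.263440-0.337517i) = -0.008246-0.015181i  (running Σ = -0.240085-0.056585i)
  m=5: (+0.389449+0.081569i) × (-0.216739+0.100911i) = -0.092640+0.021621i  (running Σ = -0.332725-0.034965i)
  m=6: (+0.385815+0.097593i) × (+0.017687+0.083500i) = -0.001325+0.033942i  (running Σ = -0.334051-0.001023i)
  m=7: (+0.178597+0.053111i) × (+0.018151+0.000332i) = +0.003224+0.001023i  (running Σ = -0.330827+0.000000i)
Σ over m = -0.330827+0.000000i; ×(4π/15) → -0.277153+0.000000i. Real part: -0.277153

-0.277153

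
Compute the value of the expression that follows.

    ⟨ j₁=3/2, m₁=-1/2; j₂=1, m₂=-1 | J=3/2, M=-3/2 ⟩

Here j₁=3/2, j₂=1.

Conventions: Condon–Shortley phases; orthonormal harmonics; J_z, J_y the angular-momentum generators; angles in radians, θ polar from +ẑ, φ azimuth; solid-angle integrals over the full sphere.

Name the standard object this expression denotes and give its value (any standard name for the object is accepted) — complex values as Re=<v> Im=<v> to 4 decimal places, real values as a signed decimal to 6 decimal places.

This is a Clebsch–Gordan (vector-coupling) coefficient.
triangle: 1!·2!·1!/5! = 2/120
(j±m)!: 1!·2!·0!·2!·0!·3! = 24
prefactor² = (2J+1)·Δ·N² = 8/5
  k=0: +1/(0!·1!·2!·0!·0!·1!) = 1/2
Σ = 1/2  ⇒  CG² = 8/5·(1/2)² = 2/5
CG = +√(2/5) = +0.632456

Clebsch–Gordan coefficient, +√(2/5) ≈ +0.632456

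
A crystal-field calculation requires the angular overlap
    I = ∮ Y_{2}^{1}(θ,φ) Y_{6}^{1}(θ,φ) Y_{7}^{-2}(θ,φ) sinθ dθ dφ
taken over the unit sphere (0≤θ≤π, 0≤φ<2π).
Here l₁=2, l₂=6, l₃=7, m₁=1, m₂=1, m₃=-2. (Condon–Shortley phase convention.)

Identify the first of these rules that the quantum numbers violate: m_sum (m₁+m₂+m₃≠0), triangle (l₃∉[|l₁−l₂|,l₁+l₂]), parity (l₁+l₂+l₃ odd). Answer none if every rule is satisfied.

azimuthal sum: 1 + 1 − 2 = 0  ✓
4 ≤ 7 ≤ 8 (triangle on l)  ✓
L = 2 + 6 + 7 = 15 (odd)  ✗

parity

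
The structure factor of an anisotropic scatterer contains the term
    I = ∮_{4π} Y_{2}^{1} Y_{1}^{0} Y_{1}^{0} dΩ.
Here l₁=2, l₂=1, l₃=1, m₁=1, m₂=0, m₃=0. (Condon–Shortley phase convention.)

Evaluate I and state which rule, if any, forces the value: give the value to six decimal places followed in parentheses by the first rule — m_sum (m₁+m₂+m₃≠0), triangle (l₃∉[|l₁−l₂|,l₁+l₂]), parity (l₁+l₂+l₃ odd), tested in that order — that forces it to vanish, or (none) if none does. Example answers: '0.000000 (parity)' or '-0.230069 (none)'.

1 + 0 + 0 = 1 ≠ 0: azimuthal integral kills it; I = 0

0.000000 (m_sum)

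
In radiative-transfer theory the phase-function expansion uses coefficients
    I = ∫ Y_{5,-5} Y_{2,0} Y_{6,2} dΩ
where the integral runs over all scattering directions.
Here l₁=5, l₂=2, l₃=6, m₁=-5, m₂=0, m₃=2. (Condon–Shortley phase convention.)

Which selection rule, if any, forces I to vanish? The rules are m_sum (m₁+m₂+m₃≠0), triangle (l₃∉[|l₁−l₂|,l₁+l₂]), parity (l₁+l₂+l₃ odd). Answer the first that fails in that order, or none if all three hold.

m_sum

azimuthal sum: -5 + 0 + 2 = -3  ✗
3 ≤ 6 ≤ 7 (triangle on l)
L = 5 + 2 + 6 = 13 (odd)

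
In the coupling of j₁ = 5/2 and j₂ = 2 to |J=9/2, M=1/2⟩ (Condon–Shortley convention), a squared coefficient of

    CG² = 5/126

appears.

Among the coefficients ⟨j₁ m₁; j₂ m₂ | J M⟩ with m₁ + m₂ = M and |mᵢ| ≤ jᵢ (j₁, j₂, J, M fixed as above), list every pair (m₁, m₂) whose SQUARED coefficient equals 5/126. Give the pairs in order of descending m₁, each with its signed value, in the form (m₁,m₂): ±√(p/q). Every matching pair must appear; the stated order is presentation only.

Admissible pairs with m₁+m₂ = M = 1/2: (-3/2,2), (-1/2,1), (1/2,0), (3/2,-1), (5/2,-2)
  (m₁,m₂)=(5/2,-2): CG² = 1/126, CG = +√(1/126)
  (m₁,m₂)=(3/2,-1): CG² = 10/63, CG = +√(10/63)
  (m₁,m₂)=(1/2,0): CG² = 10/21, CG = +√(10/21)
  (m₁,m₂)=(-1/2,1): CG² = 20/63, CG = +√(20/63)
  (m₁,m₂)=(-3/2,2): CG² = 5/126, CG = +√(5/126)   ← matches the target
Pairs with CG² = 5/126: (-3/2,2): +√(5/126)

(-3/2,2): +√(5/126)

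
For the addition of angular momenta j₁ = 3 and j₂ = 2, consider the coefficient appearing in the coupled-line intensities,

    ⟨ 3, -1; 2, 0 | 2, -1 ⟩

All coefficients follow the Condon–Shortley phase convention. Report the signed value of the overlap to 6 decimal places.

+√(1/7) ≈ +0.377964

√[5·3!3!1!/8! · 2!4!2!2!1!3!] = √(36/7)
  +(−1)^1/∏(1,2,3,1,0,0)! = -1/12  (running -1/12)
  +(−1)^2/∏(2,1,2,0,1,1)! = 1/4  (running 1/6)
⟨..|..⟩ = √(36/7)·(1/6) = +0.377964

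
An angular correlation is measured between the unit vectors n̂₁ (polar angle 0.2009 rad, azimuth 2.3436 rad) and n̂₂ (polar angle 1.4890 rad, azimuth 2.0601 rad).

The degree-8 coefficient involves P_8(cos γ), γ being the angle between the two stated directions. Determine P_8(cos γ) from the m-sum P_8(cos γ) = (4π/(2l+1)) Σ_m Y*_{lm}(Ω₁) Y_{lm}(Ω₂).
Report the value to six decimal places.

-0.193208

Expand P_8 via completeness: Σ_{m} conj(Y_{8,m}) at Ω₁ times Y_{8,m} at Ω₂ —
  m=-8: Y*=+0.000001-0.000000i  Y=-0.359257+0.350343i  product -0.000000+0.000000i
  m=-7: Y*=-0.000020-0.000016i  Y=-0.046033-0.157980i  product -0.000002+0.000004i
  m=-6: Y*=+0.000024+0.000318i  Y=-0.324981-0.067832i  product +0.000014-0.000105i
  m=-5: Y*=+0.001901-0.002157i  Y=+0.121341-0.145509i  product -0.000083-0.000538i
  m=-4: Y*=-0.019266+0.000971i  Y=-0.104327-0.256410i  product +0.002259+0.004839i
  m=-3: Y*=+0.069780+0.064696i  Y=+0.198762+0.020522i  product +0.012542+0.014291i
  m=-2: Y*=-0.008228-0.326600i  Y=+0.140572-0.208957i  product -0.069402-0.044191i
  m=-1: Y*=-0.470959+0.482973i  Y=+0.095834+0.179971i  product -0.132055-0.038474i
  m=+0: Y*=+0.458635-0.000000i  Y=+0.244378+0.000000i  product +0.112080+0.000000i
  m=+1: Y*=+0.470959+0.482973i  Y=-0.095834+0.179971i  product -0.132055+0.038474i
  m=+2: Y*=-0.008228+0.326600i  Y=+0.140572+0.208957i  product -0.069402+0.044191i
  m=+3: Y*=-0.069780+0.064696i  Y=-0.198762+0.020522i  product +0.012542-0.014291i
  m=+4: Y*=-0.019266-0.000971i  Y=-0.104327+0.256410i  product +0.002259-0.004839i
  m=+5: Y*=-0.001901-0.002157i  Y=-0.121341-0.145509i  product -0.000083+0.000538i
  m=+6: Y*=+0.000024-0.000318i  Y=-0.324981+0.067832i  product +0.000014+0.000105i
  m=+7: Y*=+0.000020-0.000016i  Y=+0.046033-0.157980i  product -0.000002-0.000004i
  m=+8: Y*=+0.000001+0.000000i  Y=-0.359257-0.350343i  product -0.000000-0.000000i
Total Σ_m = -0.261375+0.000000i. Multiply by 0.739198: -0.193208+0.000000i. P_8(cos γ) = -0.193208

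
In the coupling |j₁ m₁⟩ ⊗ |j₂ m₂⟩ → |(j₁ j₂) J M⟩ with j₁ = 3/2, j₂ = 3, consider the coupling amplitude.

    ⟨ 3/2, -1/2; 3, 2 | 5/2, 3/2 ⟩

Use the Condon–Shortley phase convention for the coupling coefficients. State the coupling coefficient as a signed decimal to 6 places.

j₁+j₂−J=2  J+j₁−j₂=1  J−j₁+j₂=4  j₁+j₂+J+1=8
(j₁±m₁, j₂±m₂, J±M) = (1,2,5,1,4,1)
P² = 288/7
sum k=1..2:
  [1] −1/24 = -1/24
  [2] +1/12 = 1/12
S = 1/24
C² = P²·S² = 1/14 ; C = +0.267261

+√(1/14) = +0.267261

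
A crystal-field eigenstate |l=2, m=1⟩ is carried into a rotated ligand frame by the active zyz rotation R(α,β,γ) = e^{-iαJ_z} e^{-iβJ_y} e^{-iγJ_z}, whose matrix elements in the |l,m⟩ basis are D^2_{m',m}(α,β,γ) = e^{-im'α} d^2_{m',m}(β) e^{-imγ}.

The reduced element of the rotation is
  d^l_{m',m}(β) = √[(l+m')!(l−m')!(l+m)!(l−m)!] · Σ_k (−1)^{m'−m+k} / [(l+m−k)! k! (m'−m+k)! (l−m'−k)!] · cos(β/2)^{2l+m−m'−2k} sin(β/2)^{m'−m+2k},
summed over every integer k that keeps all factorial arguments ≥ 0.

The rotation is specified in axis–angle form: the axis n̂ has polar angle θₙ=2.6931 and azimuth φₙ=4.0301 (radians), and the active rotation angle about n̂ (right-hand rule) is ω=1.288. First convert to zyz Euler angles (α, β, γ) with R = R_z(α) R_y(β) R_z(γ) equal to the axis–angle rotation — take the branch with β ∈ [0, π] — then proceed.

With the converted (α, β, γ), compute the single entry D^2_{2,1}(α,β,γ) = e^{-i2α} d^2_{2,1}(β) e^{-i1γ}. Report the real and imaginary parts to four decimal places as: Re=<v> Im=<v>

Re=-0.3659 Im=0.2928

Axis–angle → zyz. n̂ = (sinθₙcosφₙ, sinθₙsinφₙ, cosθₙ) = (-0.273421, -0.336537, -0.901102), ω = 1.2880.
R = I cosω + sinω [n̂]ₓ + (1−cosω) n̂n̂ᵀ gives
  R = [+0.332940, +0.931649, -0.145540; -0.798969, +0.360695, +0.481193; +0.500798, -0.043927, +0.864449]
β = atan2(√(R₁₃²+R₂₃²), R₃₃) = 0.526744; α = atan2(R₂₃, R₁₃) mod 2π = 1.864504; γ = atan2(R₃₂, −R₃₁) mod 2π = 3.229082
Split into d^2_{2,1}(β=0.5267) × two z-phases.
Half-angle: c=0.965518, s=0.260338. N=√(24·1·6·1)=12.000000
k∈{0} keeps every argument non-negative
  k=0: (−1)^1·12.0000/(6)·0.9655^3·0.2603^1 = -0.468649
d^2_{2,1}(0.5267) = -0.468649
Phases: e^{-i·(2)·1.8645}=-0.832376+0.554212i, e^{-i·(1)·3.2291}=-0.996175+0.087378i ⇒ D=-0.365905+0.292823i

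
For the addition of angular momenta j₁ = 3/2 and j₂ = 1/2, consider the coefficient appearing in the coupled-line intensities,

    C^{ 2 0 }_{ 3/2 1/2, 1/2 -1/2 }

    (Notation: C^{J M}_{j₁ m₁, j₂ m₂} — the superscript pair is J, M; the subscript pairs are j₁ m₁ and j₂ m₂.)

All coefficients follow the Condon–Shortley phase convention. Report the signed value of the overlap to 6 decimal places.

+√(1/2) ≈ +0.707107

triangle: 0!*3!*1!/5! = 6/120
(j±m)!: 2!*1!*0!*1!*2!*2! = 8
prefactor² = (2J+1)*Δ*N² = 2
  k=0: +1/(0!*0!*1!*0!*2!*1!) = 1/2
Σ = 1/2  ⇒  CG² = 2*(1/2)² = 1/2
CG = +√(1/2) = +0.707107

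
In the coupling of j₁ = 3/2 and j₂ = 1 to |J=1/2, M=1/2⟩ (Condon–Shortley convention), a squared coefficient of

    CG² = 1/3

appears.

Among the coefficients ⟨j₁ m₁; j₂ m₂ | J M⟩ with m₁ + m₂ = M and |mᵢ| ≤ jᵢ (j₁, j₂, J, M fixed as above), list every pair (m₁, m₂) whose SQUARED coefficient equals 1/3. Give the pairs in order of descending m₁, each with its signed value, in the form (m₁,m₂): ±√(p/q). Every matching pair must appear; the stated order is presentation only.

(1/2,0): −√(1/3)

Admissible pairs with m₁+m₂ = M = 1/2: (-1/2,1), (1/2,0), (3/2,-1)
  (m₁,m₂)=(3/2,-1): CG² = 1/2, CG = +√(1/2)
  (m₁,m₂)=(1/2,0): CG² = 1/3, CG = −√(1/3)   ← matches the target
  (m₁,m₂)=(-1/2,1): CG² = 1/6, CG = +√(1/6)
Pairs with CG² = 1/3: (1/2,0): −√(1/3)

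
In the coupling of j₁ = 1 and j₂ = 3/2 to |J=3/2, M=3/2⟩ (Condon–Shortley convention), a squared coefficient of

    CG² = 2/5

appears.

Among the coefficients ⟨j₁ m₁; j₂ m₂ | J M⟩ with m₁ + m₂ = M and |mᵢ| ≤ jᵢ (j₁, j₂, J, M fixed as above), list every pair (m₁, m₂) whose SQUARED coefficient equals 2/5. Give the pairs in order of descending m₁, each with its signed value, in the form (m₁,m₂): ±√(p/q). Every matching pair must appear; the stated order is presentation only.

(1,1/2): +√(2/5)

Admissible pairs with m₁+m₂ = M = 3/2: (0,3/2), (1,1/2)
  (m₁,m₂)=(1,1/2): CG² = 2/5, CG = +√(2/5)   ← matches the target
  (m₁,m₂)=(0,3/2): CG² = 3/5, CG = −√(3/5)
Pairs with CG² = 2/5: (1,1/2): +√(2/5)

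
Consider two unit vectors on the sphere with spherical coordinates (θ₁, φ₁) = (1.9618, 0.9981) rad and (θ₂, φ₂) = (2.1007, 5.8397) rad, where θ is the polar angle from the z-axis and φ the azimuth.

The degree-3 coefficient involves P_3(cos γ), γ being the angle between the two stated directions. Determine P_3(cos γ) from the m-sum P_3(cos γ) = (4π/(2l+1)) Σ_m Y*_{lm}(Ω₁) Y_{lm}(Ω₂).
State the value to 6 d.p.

-0.378679

Expand P_3 via completeness: Σ_{m} conj(Y_{3,m}) at Ω₁ times Y_{3,m} at Ω₂ —
  [-3]  conj(Y_{3,-3})(Ω₁) = (-0.326137, 0.048388) ; Y_{3,-3}(Ω₂) = (0.063800, 0.260326) ; Δ = (-0.033404, -0.081815)
  [-2]  conj(Y_{3,-2})(Ω₁) = (0.137393, -0.303249) ; Y_{3,-2}(Ω₂) = (-0.242971, -0.298120) ; Δ = (-0.123787, 0.032721)
  [-1]  conj(Y_{3,-1})(Ω₁) = (-0.044324, -0.068743) ; Y_{3,-1}(Ω₂) = (0.069872, 0.033192) ; Δ = (-0.000815, -0.006274)
  [+0]  conj(Y_{3,0})(Ω₁) = (0.323381, -0.000000) ; Y_{3,0}(Ω₂) = (0.324920, 0.000000) ; Δ = (0.105073, 0.000000)
  [+1]  conj(Y_{3,1})(Ω₁) = (0.044324, -0.068743) ; Y_{3,1}(Ω₂) = (-0.069872, 0.033192) ; Δ = (-0.000815, 0.006274)
  [+2]  conj(Y_{3,2})(Ω₁) = (0.137393, 0.303249) ; Y_{3,2}(Ω₂) = (-0.242971, 0.298120) ; Δ = (-0.123787, -0.032721)
  [+3]  conj(Y_{3,3})(Ω₁) = (0.326137, 0.048388) ; Y_{3,3}(Ω₂) = (-0.063800, 0.260326) ; Δ = (-0.033404, 0.081815)
Σ over m = (-0.210940, 0.000000); ×(4π/7) → (-0.378679, 0.000000). Real part: -0.378679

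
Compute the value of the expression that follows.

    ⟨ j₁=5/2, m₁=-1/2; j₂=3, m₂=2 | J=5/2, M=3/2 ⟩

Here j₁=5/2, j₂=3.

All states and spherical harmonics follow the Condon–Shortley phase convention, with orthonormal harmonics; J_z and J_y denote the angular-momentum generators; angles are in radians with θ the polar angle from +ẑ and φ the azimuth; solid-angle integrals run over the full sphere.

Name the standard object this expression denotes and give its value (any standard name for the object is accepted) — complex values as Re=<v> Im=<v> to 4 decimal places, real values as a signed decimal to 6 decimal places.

Clebsch–Gordan coefficient, +√(1/14) ≈ +0.267261

This is a Clebsch–Gordan (vector-coupling) coefficient.
j₁+j₂−J=3  J+j₁−j₂=2  J−j₁+j₂=3  j₁+j₂+J+1=9
(j₁±m₁, j₂±m₂, J±M) = (2,3,5,1,4,1)
P² = 288/7
sum k=2..3:
  [2] +1/12 = 1/12
  [3] −1/24 = -1/24
S = 1/24
C² = P²·S² = 1/14 ; C = +0.267261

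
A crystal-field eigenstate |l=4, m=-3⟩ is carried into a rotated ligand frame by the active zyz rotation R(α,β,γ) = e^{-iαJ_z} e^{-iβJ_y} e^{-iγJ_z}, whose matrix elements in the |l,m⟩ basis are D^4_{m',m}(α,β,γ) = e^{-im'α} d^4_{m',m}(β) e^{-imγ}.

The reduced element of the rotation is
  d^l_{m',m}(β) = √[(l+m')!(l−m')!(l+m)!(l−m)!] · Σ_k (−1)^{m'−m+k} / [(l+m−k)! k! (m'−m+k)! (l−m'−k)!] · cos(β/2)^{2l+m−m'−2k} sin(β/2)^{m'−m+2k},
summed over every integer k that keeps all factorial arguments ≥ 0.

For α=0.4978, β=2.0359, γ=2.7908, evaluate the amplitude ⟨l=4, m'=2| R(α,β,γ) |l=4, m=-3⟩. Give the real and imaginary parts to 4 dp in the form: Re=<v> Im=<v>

Re=-0.0415 Im=-0.0802

First d^4_{2,-3}(β=2.0359), then the phase factors e^{-i(2)α} and e^{-i(-3)γ}:
c=cos(2.035900/2)=0.525112, s=sin(2.035900/2)=0.851033; N=√[720·2·1·5040]=2693.993318
k∈{0,1} keeps every argument non-negative
  k=0: (−1)^5·2693.9933/(240)·0.5251^3·0.8510^5 = -0.725560
  k=1: (−1)^6·2693.9933/(720)·0.5251^1·0.8510^7 = +0.635246
d^4_{2,-3}(2.0359) = -0.725560 +0.635246 = -0.090314
Phases: e^{-i·(2)·0.4978}=+0.544000-0.839086i, e^{-i·(-3)·2.7908}=-0.495507+0.868604i ⇒ D=-0.041479-0.080225i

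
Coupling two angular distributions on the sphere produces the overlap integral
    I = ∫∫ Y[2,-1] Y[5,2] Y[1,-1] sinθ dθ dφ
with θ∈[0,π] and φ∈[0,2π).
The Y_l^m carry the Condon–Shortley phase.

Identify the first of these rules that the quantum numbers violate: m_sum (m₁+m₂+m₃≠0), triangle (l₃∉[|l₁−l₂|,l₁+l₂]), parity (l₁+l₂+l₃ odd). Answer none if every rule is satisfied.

m₁+m₂+m₃ = -1 + 2 − 1 = 0  ✓
triangle: need |l₁−l₂| ≤ l₃ ≤ l₁+l₂ = [3,7]; l₃=1 is outside  ✗
parity: l₁+l₂+l₃ = 8 is even

triangle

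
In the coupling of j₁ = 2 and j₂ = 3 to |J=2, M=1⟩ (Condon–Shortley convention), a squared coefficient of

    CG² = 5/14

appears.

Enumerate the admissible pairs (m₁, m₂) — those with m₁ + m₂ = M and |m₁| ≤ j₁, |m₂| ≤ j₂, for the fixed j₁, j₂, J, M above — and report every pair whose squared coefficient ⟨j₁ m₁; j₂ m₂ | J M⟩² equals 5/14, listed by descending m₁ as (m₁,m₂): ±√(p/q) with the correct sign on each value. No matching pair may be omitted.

Admissible pairs with m₁+m₂ = M = 1: (-2,3), (-1,2), (0,1), (1,0), (2,-1)
  (m₁,m₂)=(2,-1): CG² = 3/14, CG = +√(3/14)
  (m₁,m₂)=(1,0): CG² = 2/7, CG = −√(2/7)
  (m₁,m₂)=(0,1): CG² = 1/7, CG = +√(1/7)
  (m₁,m₂)=(-1,2): CG² = 0/1, CG = 0
  (m₁,m₂)=(-2,3): CG² = 5/14, CG = −√(5/14)   ← matches the target
Pairs with CG² = 5/14: (-2,3): −√(5/14)

(-2,3): −√(5/14)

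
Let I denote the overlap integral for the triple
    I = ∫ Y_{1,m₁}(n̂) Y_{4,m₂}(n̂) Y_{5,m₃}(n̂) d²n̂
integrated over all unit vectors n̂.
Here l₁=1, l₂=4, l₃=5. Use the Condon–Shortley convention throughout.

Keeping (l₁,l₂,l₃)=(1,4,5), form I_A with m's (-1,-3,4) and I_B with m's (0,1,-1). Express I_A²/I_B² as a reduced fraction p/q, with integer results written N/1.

l's match ⇒ only the (l;m) 3-j factors differ between A and B.
A: triangle coeff Δ(1,4,5) = 1/495; Σ_t [0,0]: t=0:+1/10080 = 1/10080; (3j)²=4/55 [(1 4 5; -1 -3 4)], sign=-1
B: triangle coeff Δ(1,4,5) = 1/495; Σ_t [0,0]: t=0:+1/720 = 1/720; (3j)²=8/165 [(1 4 5; 0 1 -1)], sign=+1
I_A²/I_B² = (4/55)/(8/165) = 3/2

3/2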